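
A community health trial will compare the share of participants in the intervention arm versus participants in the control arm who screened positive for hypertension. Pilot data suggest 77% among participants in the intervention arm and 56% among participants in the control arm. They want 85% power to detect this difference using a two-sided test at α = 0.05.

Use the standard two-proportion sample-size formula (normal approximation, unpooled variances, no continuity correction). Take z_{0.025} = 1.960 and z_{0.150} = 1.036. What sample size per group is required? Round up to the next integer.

n = (z_{α/2} + z_β)² · [p₁(1−p₁) + p₂(1−p₂)] / (p₁ − p₂)²
  = (1.960 + 1.036)² · (0.77·0.23 + 0.56·0.44) / (0.21)²
  = (2.996)² · (0.1771 + 0.2464) / 0.0441
  = 8.9760 · 0.4235 / 0.0441
  = 86.20
Round up → n = 87 per group.

n = 87 per group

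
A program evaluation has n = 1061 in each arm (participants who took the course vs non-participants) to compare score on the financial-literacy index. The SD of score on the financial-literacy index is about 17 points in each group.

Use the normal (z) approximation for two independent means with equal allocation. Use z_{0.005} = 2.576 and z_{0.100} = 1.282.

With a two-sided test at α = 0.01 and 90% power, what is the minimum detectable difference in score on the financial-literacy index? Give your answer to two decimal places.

Minimum detectable difference ≈ 2.85 points

δ = (z_{α/2} + z_β) · √((σ₁²+σ₂²)/n)
  = (2.576 + 1.282) · √(578/1061)
  = 3.858 · √0.54477
  = 3.858 · 0.7381
  = 2.8475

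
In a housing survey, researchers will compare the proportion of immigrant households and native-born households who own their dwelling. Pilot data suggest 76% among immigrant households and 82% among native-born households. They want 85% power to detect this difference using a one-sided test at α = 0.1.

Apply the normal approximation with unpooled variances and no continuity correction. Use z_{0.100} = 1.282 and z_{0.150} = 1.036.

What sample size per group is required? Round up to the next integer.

n = (z_α + z_β)² · [p₁(1−p₁) + p₂(1−p₂)] / (p₁ − p₂)²
  = (1.282 + 1.036)² · (0.76·0.24 + 0.82·0.18) / (-0.06)²
  = (2.318)² · (0.1824 + 0.1476) / 0.0036
  = 5.3731 · 0.3300 / 0.0036
  = 492.54
Round up → n = 493 per group.

n = 493 per group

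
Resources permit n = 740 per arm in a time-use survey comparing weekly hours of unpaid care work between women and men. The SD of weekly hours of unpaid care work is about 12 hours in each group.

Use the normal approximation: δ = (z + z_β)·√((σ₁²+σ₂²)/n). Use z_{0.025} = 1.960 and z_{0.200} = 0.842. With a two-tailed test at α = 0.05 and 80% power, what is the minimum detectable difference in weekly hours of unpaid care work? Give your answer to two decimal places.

Minimum detectable difference ≈ 1.75 hours

δ = (z_{α/2} + z_β) · √((σ₁²+σ₂²)/n)
  = (1.960 + 0.842) · √(288/740)
  = 2.802 · √0.38919
  = 2.802 · 0.6239
  = 1.7480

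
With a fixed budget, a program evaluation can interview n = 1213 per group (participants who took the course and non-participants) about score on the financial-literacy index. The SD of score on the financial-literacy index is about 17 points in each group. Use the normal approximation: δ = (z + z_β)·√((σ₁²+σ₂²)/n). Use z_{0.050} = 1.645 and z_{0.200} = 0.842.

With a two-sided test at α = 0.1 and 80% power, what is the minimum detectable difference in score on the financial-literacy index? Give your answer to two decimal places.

Minimum detectable difference ≈ 1.72 points

δ = (z_{α/2} + z_β) · √((σ₁²+σ₂²)/n)
  = (1.645 + 0.842) · √(578/1213)
  = 2.487 · √0.4765
  = 2.487 · 0.6903
  = 1.7168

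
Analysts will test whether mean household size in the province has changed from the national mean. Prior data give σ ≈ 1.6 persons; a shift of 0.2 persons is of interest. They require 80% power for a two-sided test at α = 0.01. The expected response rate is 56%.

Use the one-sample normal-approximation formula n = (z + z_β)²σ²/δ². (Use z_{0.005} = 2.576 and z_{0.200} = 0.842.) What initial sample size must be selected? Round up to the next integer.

n = 1336

n = (z_{α/2} + z_β)² · σ² / δ²
  = (2.576 + 0.842)² · 1.6² / 0.2²
  = 11.6827 · 2.56 / 0.04
  = 747.69
Adjust for 56% response: 747.69 / 0.56 = 1335.17.
Round up → n = 1336.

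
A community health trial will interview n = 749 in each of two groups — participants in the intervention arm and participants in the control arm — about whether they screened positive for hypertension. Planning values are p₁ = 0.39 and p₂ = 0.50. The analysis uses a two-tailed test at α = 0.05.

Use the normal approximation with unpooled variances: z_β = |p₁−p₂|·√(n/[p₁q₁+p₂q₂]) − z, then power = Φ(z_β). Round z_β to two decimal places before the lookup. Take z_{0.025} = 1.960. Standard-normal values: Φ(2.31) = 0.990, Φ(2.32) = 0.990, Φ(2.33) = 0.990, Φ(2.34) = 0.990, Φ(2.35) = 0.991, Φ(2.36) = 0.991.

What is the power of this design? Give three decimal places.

z_β = |p₁−p₂|·√(n/[p₁q₁+p₂q₂]) − z_{α/2}
    = 0.11 · √(749/0.4879) − 1.960
    = 0.11 · 39.1810 − 1.960
    = 4.3099 − 1.960 = 2.3499 → 2.35
Power = Φ(2.35) = 0.991.

Power ≈ 0.991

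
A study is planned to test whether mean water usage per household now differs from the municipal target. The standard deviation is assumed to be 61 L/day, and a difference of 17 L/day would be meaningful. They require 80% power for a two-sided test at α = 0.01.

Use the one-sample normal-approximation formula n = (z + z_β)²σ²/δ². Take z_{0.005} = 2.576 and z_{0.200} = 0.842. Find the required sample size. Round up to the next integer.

n = 151

n = (z_{α/2} + z_β)² · σ² / δ²
  = (2.576 + 0.842)² · 61² / 17²
  = 11.6827 · 3721 / 289
  = 150.42
Round up → n = 151.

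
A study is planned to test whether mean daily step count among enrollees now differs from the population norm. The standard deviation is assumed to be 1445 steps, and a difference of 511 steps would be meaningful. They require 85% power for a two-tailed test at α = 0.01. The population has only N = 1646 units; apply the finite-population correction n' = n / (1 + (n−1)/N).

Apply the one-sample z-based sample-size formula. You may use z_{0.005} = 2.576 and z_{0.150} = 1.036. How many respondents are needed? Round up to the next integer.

n = 99

n = (z_{α/2} + z_β)² · σ² / δ²
  = (2.576 + 1.036)² · 1445² / 511²
  = 13.0465 · 2088025 / 261121
  = 104.33
Finite-population correction (N = 1646): 104.33 / (1 + (104.33 − 1)/1646) = 98.16.
Round up → n = 99.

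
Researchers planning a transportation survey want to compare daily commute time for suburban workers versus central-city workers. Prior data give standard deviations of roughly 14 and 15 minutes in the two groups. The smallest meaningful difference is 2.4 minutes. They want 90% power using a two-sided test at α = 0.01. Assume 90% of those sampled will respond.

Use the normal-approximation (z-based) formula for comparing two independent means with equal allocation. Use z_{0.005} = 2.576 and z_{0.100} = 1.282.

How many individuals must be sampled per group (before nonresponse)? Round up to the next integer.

n = 1209 per group

n = (z_{α/2} + z_β)² · (σ₁² + σ₂²) / δ²
  = (2.576 + 1.282)² · (14² + 15² = 421) / 2.4²
  = 14.8842 · 421 / 5.76
  = 1087.89
Adjust for 90% response: 1087.89 / 0.90 = 1208.76.
Round up → n = 1209 per group.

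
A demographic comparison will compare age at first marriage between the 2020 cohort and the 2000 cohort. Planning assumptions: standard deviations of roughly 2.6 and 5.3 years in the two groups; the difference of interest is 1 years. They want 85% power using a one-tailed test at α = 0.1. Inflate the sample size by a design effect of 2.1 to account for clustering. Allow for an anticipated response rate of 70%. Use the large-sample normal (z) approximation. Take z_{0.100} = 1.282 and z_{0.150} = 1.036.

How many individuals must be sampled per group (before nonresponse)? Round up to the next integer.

n = (z_α + z_β)² · (σ₁² + σ₂²) / δ²
  = (1.282 + 1.036)² · (2.6² + 5.3² = 34.85) / 1²
  = 5.3731 · 34.85 / 1
  = 187.25
Design effect: 2.1 × 187.25 = 393.23.
Adjust for 70% response: 393.23 / 0.70 = 561.76.
Round up → n = 562 per group.

n = 562 per group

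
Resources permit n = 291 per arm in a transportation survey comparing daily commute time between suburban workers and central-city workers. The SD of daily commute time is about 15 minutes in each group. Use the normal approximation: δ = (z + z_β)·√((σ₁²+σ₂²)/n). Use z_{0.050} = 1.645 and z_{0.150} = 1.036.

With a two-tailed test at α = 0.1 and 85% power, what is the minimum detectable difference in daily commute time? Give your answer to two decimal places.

δ = (z_{α/2} + z_β) · √((σ₁²+σ₂²)/n)
  = (1.645 + 1.036) · √(450/291)
  = 2.681 · √1.5464
  = 2.681 · 1.2435
  = 3.3339

Minimum detectable difference ≈ 3.33 minutes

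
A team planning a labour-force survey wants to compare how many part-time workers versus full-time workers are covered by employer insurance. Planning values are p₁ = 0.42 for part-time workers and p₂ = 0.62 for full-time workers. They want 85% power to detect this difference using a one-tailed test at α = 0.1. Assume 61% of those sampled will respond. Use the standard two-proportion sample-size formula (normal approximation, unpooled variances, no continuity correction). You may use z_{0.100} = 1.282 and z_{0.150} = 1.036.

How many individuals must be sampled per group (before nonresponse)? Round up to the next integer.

n = (z_α + z_β)² · [p₁(1−p₁) + p₂(1−p₂)] / (p₁ − p₂)²
  = (1.282 + 1.036)² · (0.42·0.58 + 0.62·0.38) / (-0.20)²
  = (2.318)² · (0.2436 + 0.2356) / 0.0400
  = 5.3731 · 0.4792 / 0.0400
  = 64.37
Adjust for 61% response: 64.37 / 0.61 = 105.52.
Round up → n = 106 per group.

n = 106 per group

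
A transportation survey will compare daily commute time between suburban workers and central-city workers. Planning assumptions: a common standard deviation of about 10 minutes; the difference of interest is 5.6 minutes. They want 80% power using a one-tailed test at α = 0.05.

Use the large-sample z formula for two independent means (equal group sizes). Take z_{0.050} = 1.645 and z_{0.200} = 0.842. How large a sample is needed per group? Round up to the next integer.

n = (z_α + z_β)² · (σ₁² + σ₂²) / δ²
  = (1.645 + 0.842)² · (2·10² = 200) / 5.6²
  = 6.1852 · 200 / 31.36
  = 39.45
Round up → n = 40 per group.

n = 40 per group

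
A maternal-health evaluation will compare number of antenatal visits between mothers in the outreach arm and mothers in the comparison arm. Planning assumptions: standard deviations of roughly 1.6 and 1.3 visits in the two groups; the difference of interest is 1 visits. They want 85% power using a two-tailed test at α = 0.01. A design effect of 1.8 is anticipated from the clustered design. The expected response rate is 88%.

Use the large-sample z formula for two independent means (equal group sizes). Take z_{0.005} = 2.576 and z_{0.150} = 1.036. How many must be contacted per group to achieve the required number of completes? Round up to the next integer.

n = (z_{α/2} + z_β)² · (σ₁² + σ₂²) / δ²
  = (2.576 + 1.036)² · (1.6² + 1.3² = 4.25) / 1²
  = 13.0465 · 4.25 / 1
  = 55.45
Design effect: 1.8 × 55.45 = 99.81.
Adjust for 88% response: 99.81 / 0.88 = 113.42.
Round up → n = 114 per group.

n = 114 per group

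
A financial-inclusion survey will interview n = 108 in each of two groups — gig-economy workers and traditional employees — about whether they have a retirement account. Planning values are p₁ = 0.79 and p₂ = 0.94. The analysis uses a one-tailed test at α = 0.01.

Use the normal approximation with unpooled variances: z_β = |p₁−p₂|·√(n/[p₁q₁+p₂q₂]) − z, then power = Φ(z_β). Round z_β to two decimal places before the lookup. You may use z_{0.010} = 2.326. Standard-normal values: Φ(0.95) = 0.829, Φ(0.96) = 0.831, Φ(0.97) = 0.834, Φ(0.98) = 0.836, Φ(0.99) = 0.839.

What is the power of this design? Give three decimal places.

z_β = |p₁−p₂|·√(n/[p₁q₁+p₂q₂]) − z_α
    = 0.15 · √(108/0.2223) − 2.326
    = 0.15 · 22.0416 − 2.326
    = 3.3062 − 2.326 = 0.9802 → 0.98
Power = Φ(0.98) = 0.836.

Power ≈ 0.836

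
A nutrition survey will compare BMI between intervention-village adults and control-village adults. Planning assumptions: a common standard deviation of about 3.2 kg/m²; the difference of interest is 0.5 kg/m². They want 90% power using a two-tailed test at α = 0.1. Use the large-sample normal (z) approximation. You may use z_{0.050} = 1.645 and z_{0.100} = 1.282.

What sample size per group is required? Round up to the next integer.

n = 702 per group

n = (z_{α/2} + z_β)² · (σ₁² + σ₂²) / δ²
  = (1.645 + 1.282)² · (2·3.2² = 20.48) / 0.5²
  = 8.5673 · 20.48 / 0.25
  = 701.84
Round up → n = 702 per group.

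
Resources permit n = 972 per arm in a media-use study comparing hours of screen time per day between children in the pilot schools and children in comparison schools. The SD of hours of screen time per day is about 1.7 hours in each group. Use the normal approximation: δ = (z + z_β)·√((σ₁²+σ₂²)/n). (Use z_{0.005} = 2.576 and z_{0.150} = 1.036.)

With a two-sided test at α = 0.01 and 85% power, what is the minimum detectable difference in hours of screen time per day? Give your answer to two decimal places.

δ = (z_{α/2} + z_β) · √((σ₁²+σ₂²)/n)
  = (2.576 + 1.036) · √(5.78/972)
  = 3.612 · √0.00595
  = 3.612 · 0.0771
  = 0.2785

Minimum detectable difference ≈ 0.28 hours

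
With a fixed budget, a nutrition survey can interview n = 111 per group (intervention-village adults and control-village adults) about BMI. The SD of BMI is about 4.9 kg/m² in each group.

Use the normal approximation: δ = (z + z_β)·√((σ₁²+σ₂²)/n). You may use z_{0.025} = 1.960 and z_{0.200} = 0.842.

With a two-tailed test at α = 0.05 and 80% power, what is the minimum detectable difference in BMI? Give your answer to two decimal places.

δ = (z_{α/2} + z_β) · √((σ₁²+σ₂²)/n)
  = (1.960 + 0.842) · √(48.02/111)
  = 2.802 · √0.43261
  = 2.802 · 0.6577
  = 1.8430

Minimum detectable difference ≈ 1.84 kg/m²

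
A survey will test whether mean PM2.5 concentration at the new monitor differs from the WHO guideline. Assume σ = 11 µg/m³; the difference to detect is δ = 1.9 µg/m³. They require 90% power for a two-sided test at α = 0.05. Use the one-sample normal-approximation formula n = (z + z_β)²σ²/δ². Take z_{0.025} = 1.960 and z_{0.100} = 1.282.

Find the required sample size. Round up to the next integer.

n = 353

n = (z_{α/2} + z_β)² · σ² / δ²
  = (1.960 + 1.282)² · 11² / 1.9²
  = 10.5106 · 121 / 3.61
  = 352.29
Round up → n = 353.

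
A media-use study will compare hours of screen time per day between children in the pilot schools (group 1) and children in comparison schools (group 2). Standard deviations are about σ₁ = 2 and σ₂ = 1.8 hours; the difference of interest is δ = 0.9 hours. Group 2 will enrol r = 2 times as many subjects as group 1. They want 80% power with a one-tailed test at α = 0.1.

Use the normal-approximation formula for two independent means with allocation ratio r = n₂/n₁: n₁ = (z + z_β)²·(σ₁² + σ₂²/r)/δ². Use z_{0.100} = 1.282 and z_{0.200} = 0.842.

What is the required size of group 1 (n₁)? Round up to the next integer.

n₁ = (z_α + z_β)² · (σ₁² + σ₂²/r) / δ²
   = (1.282 + 0.842)² · (2² + 1.8²/2) / 0.9²
   = 4.5114 · (4 + 1.62) / 0.81
   = 4.5114 · 5.62 / 0.81
   = 31.30
Round up → n₁ = 32; n₂ = r·n₁ = 2 × 32 = 64.

n₁ = 32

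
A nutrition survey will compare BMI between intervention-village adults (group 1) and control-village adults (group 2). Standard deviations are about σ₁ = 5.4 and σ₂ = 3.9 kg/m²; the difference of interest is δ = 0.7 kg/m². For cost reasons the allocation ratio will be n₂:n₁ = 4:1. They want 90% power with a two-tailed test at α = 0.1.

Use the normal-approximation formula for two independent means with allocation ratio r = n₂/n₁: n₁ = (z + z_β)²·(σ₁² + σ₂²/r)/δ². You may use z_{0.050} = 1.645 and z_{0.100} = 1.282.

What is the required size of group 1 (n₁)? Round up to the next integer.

n₁ = (z_{α/2} + z_β)² · (σ₁² + σ₂²/r) / δ²
   = (1.645 + 1.282)² · (5.4² + 3.9²/4) / 0.7²
   = 8.5673 · (29.16 + 3.8025) / 0.49
   = 8.5673 · 32.9625 / 0.49
   = 576.33
Round up → n₁ = 577; n₂ = r·n₁ = 4 × 577 = 2308.

n₁ = 577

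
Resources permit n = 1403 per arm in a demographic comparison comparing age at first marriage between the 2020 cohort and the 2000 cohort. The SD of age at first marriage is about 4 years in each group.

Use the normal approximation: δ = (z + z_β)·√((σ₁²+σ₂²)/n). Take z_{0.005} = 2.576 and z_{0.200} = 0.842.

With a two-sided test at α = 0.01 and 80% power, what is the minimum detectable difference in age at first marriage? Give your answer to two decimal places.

δ = (z_{α/2} + z_β) · √((σ₁²+σ₂²)/n)
  = (2.576 + 0.842) · √(32/1403)
  = 3.418 · √0.02281
  = 3.418 · 0.1510
  = 0.5162

Minimum detectable difference ≈ 0.52 years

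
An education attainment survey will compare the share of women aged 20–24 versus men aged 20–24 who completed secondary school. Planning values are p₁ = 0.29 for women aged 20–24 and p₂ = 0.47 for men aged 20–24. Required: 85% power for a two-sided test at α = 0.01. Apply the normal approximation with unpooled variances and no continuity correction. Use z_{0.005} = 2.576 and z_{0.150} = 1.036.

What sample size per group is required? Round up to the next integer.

n = (z_{α/2} + z_β)² · [p₁(1−p₁) + p₂(1−p₂)] / (p₁ − p₂)²
  = (2.576 + 1.036)² · (0.29·0.71 + 0.47·0.53) / (-0.18)²
  = (3.612)² · (0.2059 + 0.2491) / 0.0324
  = 13.0465 · 0.4550 / 0.0324
  = 183.22
Round up → n = 184 per group.

n = 184 per group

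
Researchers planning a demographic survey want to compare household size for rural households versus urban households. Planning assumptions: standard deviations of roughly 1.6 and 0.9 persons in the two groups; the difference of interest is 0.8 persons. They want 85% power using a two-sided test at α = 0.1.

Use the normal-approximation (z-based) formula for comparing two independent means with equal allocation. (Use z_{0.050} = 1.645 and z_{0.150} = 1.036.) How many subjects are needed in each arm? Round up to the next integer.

n = 38 per group

n = (z_{α/2} + z_β)² · (σ₁² + σ₂²) / δ²
  = (1.645 + 1.036)² · (1.6² + 0.9² = 3.37) / 0.8²
  = 7.1878 · 3.37 / 0.64
  = 37.85
Round up → n = 38 per group.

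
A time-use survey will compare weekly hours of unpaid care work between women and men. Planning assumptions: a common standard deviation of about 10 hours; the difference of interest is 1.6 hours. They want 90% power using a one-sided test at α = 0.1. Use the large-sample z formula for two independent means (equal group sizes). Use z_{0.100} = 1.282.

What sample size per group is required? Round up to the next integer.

n = 514 per group

n = (z_α + z_β)² · (σ₁² + σ₂²) / δ²
  = (1.282 + 1.282)² · (2·10² = 200) / 1.6²
  = 6.5741 · 200 / 2.56
  = 513.60
Round up → n = 514 per group.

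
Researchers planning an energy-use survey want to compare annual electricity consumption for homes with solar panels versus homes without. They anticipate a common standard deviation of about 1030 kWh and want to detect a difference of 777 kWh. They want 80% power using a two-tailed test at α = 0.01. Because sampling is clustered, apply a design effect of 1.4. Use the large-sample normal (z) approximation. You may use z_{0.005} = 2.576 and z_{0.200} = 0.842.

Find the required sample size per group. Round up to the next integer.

n = 58 per group

n = (z_{α/2} + z_β)² · (σ₁² + σ₂²) / δ²
  = (2.576 + 0.842)² · (2·1030² = 2121800) / 777²
  = 11.6827 · 2121800 / 603729
  = 41.06
Design effect: 1.4 × 41.06 = 57.48.
Round up → n = 58 per group.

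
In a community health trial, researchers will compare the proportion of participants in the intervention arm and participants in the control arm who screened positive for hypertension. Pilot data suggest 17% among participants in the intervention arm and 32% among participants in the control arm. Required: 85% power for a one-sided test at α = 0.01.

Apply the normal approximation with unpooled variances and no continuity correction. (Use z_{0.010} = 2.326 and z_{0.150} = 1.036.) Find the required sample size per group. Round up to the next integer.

n = (z_α + z_β)² · [p₁(1−p₁) + p₂(1−p₂)] / (p₁ − p₂)²
  = (2.326 + 1.036)² · (0.17·0.83 + 0.32·0.68) / (-0.15)²
  = (3.362)² · (0.1411 + 0.2176) / 0.0225
  = 11.3030 · 0.3587 / 0.0225
  = 180.20
Round up → n = 181 per group.

n = 181 per group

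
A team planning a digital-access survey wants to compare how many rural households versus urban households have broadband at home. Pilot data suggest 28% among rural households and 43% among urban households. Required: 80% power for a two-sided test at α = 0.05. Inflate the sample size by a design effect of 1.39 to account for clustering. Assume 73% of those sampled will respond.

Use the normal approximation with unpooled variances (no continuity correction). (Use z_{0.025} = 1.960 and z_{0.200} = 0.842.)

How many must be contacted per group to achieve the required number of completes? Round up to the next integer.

n = 297 per group

n = (z_{α/2} + z_β)² · [p₁(1−p₁) + p₂(1−p₂)] / (p₁ − p₂)²
  = (1.960 + 0.842)² · (0.28·0.72 + 0.43·0.57) / (-0.15)²
  = (2.802)² · (0.2016 + 0.2451) / 0.0225
  = 7.8512 · 0.4467 / 0.0225
  = 155.87
Design effect: 1.39 × 155.87 = 216.66.
Adjust for 73% response: 216.66 / 0.73 = 296.80.
Round up → n = 297 per group.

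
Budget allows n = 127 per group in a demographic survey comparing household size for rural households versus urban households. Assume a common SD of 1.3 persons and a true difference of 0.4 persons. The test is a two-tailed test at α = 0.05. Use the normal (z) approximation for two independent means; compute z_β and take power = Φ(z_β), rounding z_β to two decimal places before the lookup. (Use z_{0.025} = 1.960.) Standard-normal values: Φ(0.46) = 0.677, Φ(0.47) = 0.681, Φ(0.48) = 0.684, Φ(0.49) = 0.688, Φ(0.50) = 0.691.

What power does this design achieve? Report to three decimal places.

z_β = δ·√(n/(σ₁²+σ₂²)) − z_{α/2}
    = 0.4 · √(127/3.38) − 1.960
    = 0.4 · 6.12976 − 1.960
    = 2.4519 − 1.960 = 0.4919 → 0.49
Power = Φ(0.49) = 0.688.

Power ≈ 0.688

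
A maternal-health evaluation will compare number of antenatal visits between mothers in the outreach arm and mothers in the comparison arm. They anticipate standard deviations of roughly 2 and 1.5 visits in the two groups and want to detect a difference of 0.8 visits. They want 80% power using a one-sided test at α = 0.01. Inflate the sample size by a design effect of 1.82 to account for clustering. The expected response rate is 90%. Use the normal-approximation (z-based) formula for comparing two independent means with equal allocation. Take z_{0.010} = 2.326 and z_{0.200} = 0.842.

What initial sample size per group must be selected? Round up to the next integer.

n = (z_α + z_β)² · (σ₁² + σ₂²) / δ²
  = (2.326 + 0.842)² · (2² + 1.5² = 6.25) / 0.8²
  = 10.0362 · 6.25 / 0.64
  = 98.01
Design effect: 1.82 × 98.01 = 178.38.
Adjust for 90% response: 178.38 / 0.90 = 198.20.
Round up → n = 199 per group.

n = 199 per group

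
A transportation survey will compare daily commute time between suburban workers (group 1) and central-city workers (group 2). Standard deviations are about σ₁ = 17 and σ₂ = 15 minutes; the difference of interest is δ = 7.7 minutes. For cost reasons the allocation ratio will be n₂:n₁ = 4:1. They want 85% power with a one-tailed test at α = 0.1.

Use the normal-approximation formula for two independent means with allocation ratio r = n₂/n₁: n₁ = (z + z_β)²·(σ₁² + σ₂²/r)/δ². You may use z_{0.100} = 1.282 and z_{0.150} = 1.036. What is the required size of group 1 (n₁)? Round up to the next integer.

n₁ = (z_α + z_β)² · (σ₁² + σ₂²/r) / δ²
   = (1.282 + 1.036)² · (17² + 15²/4) / 7.7²
   = 5.3731 · (289 + 56.25) / 59.29
   = 5.3731 · 345.25 / 59.29
   = 31.29
Round up → n₁ = 32; n₂ = r·n₁ = 4 × 32 = 128.

n₁ = 32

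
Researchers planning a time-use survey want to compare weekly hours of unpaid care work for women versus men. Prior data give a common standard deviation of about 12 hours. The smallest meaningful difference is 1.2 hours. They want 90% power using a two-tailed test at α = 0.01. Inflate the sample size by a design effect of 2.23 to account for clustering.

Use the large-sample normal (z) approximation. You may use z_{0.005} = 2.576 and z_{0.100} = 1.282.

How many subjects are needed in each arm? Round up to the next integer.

n = (z_{α/2} + z_β)² · (σ₁² + σ₂²) / δ²
  = (2.576 + 1.282)² · (2·12² = 288) / 1.2²
  = 14.8842 · 288 / 1.44
  = 2976.83
Design effect: 2.23 × 2976.83 = 6638.34.
Round up → n = 6639 per group.

n = 6639 per group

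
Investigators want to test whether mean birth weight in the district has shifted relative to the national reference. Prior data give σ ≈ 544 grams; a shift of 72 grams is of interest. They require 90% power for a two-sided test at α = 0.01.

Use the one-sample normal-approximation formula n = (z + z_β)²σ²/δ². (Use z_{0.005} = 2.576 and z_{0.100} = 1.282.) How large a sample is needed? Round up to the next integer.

n = 850

n = (z_{α/2} + z_β)² · σ² / δ²
  = (2.576 + 1.282)² · 544² / 72²
  = 14.8842 · 295936 / 5184
  = 849.68
Round up → n = 850.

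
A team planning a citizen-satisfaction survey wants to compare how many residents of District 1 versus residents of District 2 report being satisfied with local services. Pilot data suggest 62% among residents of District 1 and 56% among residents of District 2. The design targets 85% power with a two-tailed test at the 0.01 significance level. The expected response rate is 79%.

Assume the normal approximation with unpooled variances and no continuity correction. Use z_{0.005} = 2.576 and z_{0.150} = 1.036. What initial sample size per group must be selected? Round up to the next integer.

n = 2212 per group

n = (z_{α/2} + z_β)² · [p₁(1−p₁) + p₂(1−p₂)] / (p₁ − p₂)²
  = (2.576 + 1.036)² · (0.62·0.38 + 0.56·0.44) / (0.06)²
  = (3.612)² · (0.2356 + 0.2464) / 0.0036
  = 13.0465 · 0.4820 / 0.0036
  = 1746.79
Adjust for 79% response: 1746.79 / 0.79 = 2211.12.
Round up → n = 2212 per group.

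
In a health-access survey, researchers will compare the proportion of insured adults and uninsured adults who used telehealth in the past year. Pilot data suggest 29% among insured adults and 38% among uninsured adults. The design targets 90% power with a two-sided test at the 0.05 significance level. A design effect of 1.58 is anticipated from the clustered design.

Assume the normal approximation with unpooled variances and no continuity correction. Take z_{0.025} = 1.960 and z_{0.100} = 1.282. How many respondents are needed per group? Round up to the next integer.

n = (z_{α/2} + z_β)² · [p₁(1−p₁) + p₂(1−p₂)] / (p₁ − p₂)²
  = (1.960 + 1.282)² · (0.29·0.71 + 0.38·0.62) / (-0.09)²
  = (3.242)² · (0.2059 + 0.2356) / 0.0081
  = 10.5106 · 0.4415 / 0.0081
  = 572.89
Design effect: 1.58 × 572.89 = 905.17.
Round up → n = 906 per group.

n = 906 per group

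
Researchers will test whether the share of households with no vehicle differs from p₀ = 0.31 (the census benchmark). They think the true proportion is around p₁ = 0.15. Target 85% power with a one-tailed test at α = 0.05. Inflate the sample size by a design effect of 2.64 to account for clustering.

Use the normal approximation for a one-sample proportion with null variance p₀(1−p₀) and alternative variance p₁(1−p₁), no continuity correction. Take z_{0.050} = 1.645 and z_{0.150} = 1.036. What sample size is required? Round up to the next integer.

n = [z_α·√(p₀q₀) + z_β·√(p₁q₁)]² / (p₁ − p₀)²
  = [1.645·√(0.31·0.69) + 1.036·√(0.15·0.85)]² / (-0.16)²
  = [1.645·0.4625 + 1.036·0.3571]² / 0.0256
  = [1.1307]² / 0.0256
  = 49.94
Design effect: 2.64 × 49.94 = 131.85.
Round up → n = 132.

n = 132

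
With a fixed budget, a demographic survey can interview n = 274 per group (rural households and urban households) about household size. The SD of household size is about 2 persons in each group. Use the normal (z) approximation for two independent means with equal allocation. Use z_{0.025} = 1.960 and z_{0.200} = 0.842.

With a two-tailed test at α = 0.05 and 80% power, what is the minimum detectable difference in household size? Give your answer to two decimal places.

Minimum detectable difference ≈ 0.48 persons

δ = (z_{α/2} + z_β) · √((σ₁²+σ₂²)/n)
  = (1.960 + 0.842) · √(8/274)
  = 2.802 · √0.0292
  = 2.802 · 0.1709
  = 0.4788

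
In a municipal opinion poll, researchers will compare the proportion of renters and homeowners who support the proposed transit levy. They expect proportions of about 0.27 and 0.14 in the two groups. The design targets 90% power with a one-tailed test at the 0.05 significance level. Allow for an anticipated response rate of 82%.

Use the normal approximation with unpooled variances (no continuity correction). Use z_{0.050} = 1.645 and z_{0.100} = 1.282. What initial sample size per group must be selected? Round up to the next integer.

n = (z_α + z_β)² · [p₁(1−p₁) + p₂(1−p₂)] / (p₁ − p₂)²
  = (1.645 + 1.282)² · (0.27·0.73 + 0.14·0.86) / (0.13)²
  = (2.927)² · (0.1971 + 0.1204) / 0.0169
  = 8.5673 · 0.3175 / 0.0169
  = 160.95
Adjust for 82% response: 160.95 / 0.82 = 196.29.
Round up → n = 197 per group.

n = 197 per group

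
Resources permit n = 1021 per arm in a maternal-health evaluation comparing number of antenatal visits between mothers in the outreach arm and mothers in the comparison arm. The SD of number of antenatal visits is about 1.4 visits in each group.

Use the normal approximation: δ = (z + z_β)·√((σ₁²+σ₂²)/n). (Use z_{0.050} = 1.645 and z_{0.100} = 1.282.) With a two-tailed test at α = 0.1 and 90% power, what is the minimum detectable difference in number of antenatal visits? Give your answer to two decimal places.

δ = (z_{α/2} + z_β) · √((σ₁²+σ₂²)/n)
  = (1.645 + 1.282) · √(3.92/1021)
  = 2.927 · √0.00384
  = 2.927 · 0.0620
  = 0.1814

Minimum detectable difference ≈ 0.18 visits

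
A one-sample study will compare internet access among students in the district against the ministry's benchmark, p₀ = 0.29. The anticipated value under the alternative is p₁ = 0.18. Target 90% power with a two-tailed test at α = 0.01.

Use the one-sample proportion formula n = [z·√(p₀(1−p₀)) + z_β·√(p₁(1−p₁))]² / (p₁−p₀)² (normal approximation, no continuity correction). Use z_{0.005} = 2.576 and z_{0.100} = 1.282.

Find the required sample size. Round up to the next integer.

n = 229

n = [z_{α/2}·√(p₀q₀) + z_β·√(p₁q₁)]² / (p₁ − p₀)²
  = [2.576·√(0.29·0.71) + 1.282·√(0.18·0.82)]² / (-0.11)²
  = [2.576·0.4538 + 1.282·0.3842]² / 0.0121
  = [1.6614]² / 0.0121
  = 228.13
Round up → n = 229.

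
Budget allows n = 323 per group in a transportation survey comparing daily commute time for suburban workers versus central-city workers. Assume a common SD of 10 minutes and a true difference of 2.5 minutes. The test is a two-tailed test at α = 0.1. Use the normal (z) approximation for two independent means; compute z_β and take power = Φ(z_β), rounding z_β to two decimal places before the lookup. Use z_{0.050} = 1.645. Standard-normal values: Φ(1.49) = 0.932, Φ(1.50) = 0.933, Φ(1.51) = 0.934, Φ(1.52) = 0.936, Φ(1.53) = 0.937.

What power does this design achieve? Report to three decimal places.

Power ≈ 0.937

z_β = δ·√(n/(σ₁²+σ₂²)) − z_{α/2}
    = 2.5 · √(323/200) − 1.645
    = 2.5 · 1.27083 − 1.645
    = 3.1771 − 1.645 = 1.5321 → 1.53
Power = Φ(1.53) = 0.937.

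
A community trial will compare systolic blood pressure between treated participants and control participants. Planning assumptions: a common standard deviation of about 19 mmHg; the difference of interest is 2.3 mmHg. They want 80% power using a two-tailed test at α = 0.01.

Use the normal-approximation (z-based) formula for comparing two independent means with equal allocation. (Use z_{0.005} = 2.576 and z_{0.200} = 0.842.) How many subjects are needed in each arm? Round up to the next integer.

n = 1595 per group

n = (z_{α/2} + z_β)² · (σ₁² + σ₂²) / δ²
  = (2.576 + 0.842)² · (2·19² = 722) / 2.3²
  = 11.6827 · 722 / 5.29
  = 1594.50
Round up → n = 1595 per group.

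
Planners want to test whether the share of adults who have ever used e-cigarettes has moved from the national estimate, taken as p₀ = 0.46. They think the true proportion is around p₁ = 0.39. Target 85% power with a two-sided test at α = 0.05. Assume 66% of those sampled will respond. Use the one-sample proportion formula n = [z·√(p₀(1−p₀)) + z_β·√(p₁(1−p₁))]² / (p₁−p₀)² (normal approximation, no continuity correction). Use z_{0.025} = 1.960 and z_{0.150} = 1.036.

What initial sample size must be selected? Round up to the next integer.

n = 680

n = [z_{α/2}·√(p₀q₀) + z_β·√(p₁q₁)]² / (p₁ − p₀)²
  = [1.960·√(0.46·0.54) + 1.036·√(0.39·0.61)]² / (-0.07)²
  = [1.960·0.4984 + 1.036·0.4877]² / 0.0049
  = [1.4822]² / 0.0049
  = 448.33
Adjust for 66% response: 448.33 / 0.66 = 679.29.
Round up → n = 680.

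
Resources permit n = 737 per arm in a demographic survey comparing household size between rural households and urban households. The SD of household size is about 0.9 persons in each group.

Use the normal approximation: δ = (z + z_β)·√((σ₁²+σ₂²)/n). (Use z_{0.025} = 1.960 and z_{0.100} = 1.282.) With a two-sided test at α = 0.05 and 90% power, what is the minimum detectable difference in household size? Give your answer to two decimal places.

Minimum detectable difference ≈ 0.15 persons

δ = (z_{α/2} + z_β) · √((σ₁²+σ₂²)/n)
  = (1.960 + 1.282) · √(1.62/737)
  = 3.242 · √0.0022
  = 3.242 · 0.0469
  = 0.1520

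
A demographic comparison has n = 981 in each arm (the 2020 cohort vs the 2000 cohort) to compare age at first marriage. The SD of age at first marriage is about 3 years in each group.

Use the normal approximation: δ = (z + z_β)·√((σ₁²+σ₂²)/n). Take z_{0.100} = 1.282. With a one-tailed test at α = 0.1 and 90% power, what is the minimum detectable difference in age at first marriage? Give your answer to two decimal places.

δ = (z_α + z_β) · √((σ₁²+σ₂²)/n)
  = (1.282 + 1.282) · √(18/981)
  = 2.564 · √0.01835
  = 2.564 · 0.1355
  = 0.3473

Minimum detectable difference ≈ 0.35 years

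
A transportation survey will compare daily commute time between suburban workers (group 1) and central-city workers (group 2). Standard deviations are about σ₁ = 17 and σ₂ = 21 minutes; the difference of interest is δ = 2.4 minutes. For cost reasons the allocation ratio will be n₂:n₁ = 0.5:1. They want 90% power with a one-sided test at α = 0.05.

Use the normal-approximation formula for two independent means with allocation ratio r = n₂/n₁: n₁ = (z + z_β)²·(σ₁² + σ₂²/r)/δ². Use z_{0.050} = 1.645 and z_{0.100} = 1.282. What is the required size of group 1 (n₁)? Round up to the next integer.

n₁ = 1742

n₁ = (z_α + z_β)² · (σ₁² + σ₂²/r) / δ²
   = (1.645 + 1.282)² · (17² + 21²/0.5) / 2.4²
   = 8.5673 · (289 + 882) / 5.76
   = 8.5673 · 1171 / 5.76
   = 1741.73
Round up → n₁ = 1742; n₂ = r·n₁ = 0.5 × 1742 = 871.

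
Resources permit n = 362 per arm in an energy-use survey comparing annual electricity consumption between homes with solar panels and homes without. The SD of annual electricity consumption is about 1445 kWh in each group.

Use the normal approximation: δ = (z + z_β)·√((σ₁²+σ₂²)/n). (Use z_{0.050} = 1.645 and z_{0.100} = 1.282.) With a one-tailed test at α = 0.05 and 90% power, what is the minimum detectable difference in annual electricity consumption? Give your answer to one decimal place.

δ = (z_α + z_β) · √((σ₁²+σ₂²)/n)
  = (1.645 + 1.282) · √(4176050/362)
  = 2.927 · √11536.0
  = 2.927 · 107.4060
  = 314.3774

Minimum detectable difference ≈ 314.4 kWh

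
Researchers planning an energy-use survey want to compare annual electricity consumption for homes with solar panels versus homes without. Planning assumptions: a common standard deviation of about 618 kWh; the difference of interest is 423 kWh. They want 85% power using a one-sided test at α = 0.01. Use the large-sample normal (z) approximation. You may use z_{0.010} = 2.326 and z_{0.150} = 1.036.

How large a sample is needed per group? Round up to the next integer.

n = (z_α + z_β)² · (σ₁² + σ₂²) / δ²
  = (2.326 + 1.036)² · (2·618² = 763848) / 423²
  = 11.3030 · 763848 / 178929
  = 48.25
Round up → n = 49 per group.

n = 49 per group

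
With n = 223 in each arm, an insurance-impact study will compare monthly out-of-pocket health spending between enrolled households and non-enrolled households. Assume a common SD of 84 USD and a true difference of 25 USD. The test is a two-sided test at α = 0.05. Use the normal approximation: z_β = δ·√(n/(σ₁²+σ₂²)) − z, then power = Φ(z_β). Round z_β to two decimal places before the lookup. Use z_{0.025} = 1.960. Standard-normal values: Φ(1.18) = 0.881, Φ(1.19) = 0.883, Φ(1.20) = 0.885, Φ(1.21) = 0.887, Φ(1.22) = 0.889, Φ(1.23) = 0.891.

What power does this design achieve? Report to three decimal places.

Power ≈ 0.881

z_β = δ·√(n/(σ₁²+σ₂²)) − z_{α/2}
    = 25 · √(223/14112) − 1.960
    = 25 · 0.12571 − 1.960
    = 3.1427 − 1.960 = 1.1827 → 1.18
Power = Φ(1.18) = 0.881.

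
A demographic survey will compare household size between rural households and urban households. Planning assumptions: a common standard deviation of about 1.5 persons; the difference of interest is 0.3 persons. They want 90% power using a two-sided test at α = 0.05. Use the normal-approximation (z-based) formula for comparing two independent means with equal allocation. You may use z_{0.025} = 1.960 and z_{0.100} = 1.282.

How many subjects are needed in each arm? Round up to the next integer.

n = 526 per group

n = (z_{α/2} + z_β)² · (σ₁² + σ₂²) / δ²
  = (1.960 + 1.282)² · (2·1.5² = 4.5) / 0.3²
  = 10.5106 · 4.5 / 0.09
  = 525.53
Round up → n = 526 per group.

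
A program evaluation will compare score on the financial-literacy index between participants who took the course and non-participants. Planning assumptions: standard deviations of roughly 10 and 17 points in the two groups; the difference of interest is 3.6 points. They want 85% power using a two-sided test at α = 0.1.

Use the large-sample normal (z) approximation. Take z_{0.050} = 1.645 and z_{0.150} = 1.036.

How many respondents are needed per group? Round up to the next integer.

n = 216 per group

n = (z_{α/2} + z_β)² · (σ₁² + σ₂²) / δ²
  = (1.645 + 1.036)² · (10² + 17² = 389) / 3.6²
  = 7.1878 · 389 / 12.96
  = 215.74
Round up → n = 216 per group.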